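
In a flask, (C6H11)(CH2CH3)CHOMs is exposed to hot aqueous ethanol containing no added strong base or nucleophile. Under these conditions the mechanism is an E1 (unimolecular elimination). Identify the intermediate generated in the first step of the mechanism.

Step 1: Unassisted departure of MsO⁻ (taking the C–O bonding pair) generates a secondary carbocation.
After step 1 the species present is a secondary carbocation.

secondary carbocation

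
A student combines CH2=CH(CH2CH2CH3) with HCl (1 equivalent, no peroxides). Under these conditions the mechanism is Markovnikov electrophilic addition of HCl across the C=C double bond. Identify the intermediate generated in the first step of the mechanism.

secondary carbocation

Step 1: Electrophilic addition begins with the π(C=C) electrons forming a bond to the proton of HCl. Following Markovnikov's rule, the resulting cation is secondary. The H–Cl bond breaks heterolytically, releasing Cl⁻.
After step 1 the species present is a secondary carbocation.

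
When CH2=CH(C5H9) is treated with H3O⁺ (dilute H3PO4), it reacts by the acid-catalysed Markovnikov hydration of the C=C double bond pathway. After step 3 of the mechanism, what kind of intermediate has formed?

Step 1: The π electrons of the C=C bond attack a proton of H3O⁺; Markovnikov addition places the new C–H on the less-substituted alkene carbon, so the positive charge ends up on the more-substituted carbon — a secondary carbocation. H2O is released.
Step 2: A hydride (H with its bonding pair) migrates from the adjacent cyclopentyl carbon to the cationic centre — a 1,2-hydride shift — upgrading the secondary cation to a tertiary one.
Step 3: A lone pair on the oxygen of H2O attacks the carbocation, forming a C–O bond and an oxonium ion (a protonated alcohol).
After step 3 the species present is an oxonium ion.

oxonium ion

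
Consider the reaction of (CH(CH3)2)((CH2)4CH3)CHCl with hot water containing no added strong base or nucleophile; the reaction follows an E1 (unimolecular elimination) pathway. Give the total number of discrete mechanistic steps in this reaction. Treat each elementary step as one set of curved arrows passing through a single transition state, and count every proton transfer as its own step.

Step 1: Ionisation: the C–Cl σ-bond cleaves heterolytically; both bonding electrons depart with Cl⁻, leaving a secondary carbocation at the α-carbon.
Step 2: Carbocation rearrangement: a 1,2-hydride shift from the adjacent isopropyl carbon converts the initially-formed secondary cation into the more stable tertiary cation.
Step 3: A weak base (a water molecule from the solvent) removes a proton from a carbon adjacent to the cationic centre; the electrons of that C–H bond become the new π(C=C) bond, giving the alkene.
Total: 3 elementary steps.

3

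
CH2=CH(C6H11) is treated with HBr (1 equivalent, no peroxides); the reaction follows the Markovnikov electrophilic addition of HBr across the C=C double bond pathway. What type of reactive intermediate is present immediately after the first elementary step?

Step 1: The π electrons of the C=C bond attack a proton of HBr; Markovnikov addition places the new C–H on the less-substituted alkene carbon, so the positive charge ends up on the more-substituted carbon — a secondary carbocation. The H–Br bond breaks heterolytically, releasing Br⁻.
After step 1 the species present is a secondary carbocation.

secondary carbocation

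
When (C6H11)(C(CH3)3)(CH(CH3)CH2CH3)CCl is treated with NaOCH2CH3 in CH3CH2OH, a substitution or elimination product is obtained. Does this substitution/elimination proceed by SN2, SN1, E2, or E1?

E2

Conditions: a strong base with a tertiary substrate bearing a β-hydrogen.
These conditions are the textbook signature of the E2 pathway.
A strong (often hindered) base removes a β-H in concert with loss of the leaving group — bimolecular elimination.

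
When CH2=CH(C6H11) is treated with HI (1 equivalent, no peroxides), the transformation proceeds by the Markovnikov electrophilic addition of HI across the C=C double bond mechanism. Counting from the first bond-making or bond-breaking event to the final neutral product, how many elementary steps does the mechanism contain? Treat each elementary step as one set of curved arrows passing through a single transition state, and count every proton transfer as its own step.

Step 1: Protonation of the alkene by HI: the π bond acts as the nucleophile and picks up H⁺, giving the more stable (Markovnikov) secondary carbocation. The H–I bond breaks heterolytically, releasing I⁻.
Step 2: Carbocation rearrangement: a 1,2-hydride shift from the adjacent cyclohexyl carbon converts the initially-formed secondary cation into the more stable tertiary cation.
Step 3: The I⁻ anion donates a lone pair to the carbocation, forming the new C–I σ-bond and giving the neutral alkyl halide.
Total: 3 elementary steps.

3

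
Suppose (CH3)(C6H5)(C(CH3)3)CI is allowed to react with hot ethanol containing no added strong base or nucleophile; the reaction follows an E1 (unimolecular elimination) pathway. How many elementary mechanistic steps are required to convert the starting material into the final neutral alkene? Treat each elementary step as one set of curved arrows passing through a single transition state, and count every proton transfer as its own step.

2

Step 1: Rate-determining heterolysis of the C–I bond gives I⁻ and a tertiary carbocation.
(No 1,2-shift: no single shift to an adjacent carbon would give a more stable cation.)
Step 2: Loss of a β-proton to an ethanol molecule of the solvent: the C–H bonding pair collapses toward the cationic carbon to form the C=C π bond, yielding the alkene.
Total: 2 elementary steps.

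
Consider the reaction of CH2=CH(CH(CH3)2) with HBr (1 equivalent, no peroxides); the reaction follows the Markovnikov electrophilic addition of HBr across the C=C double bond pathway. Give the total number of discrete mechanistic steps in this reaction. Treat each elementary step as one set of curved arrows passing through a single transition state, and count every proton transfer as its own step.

Step 1: Protonation of the alkene by HBr: the π bond acts as the nucleophile and picks up H⁺, giving the more stable (Markovnikov) secondary carbocation. The H–Br bond breaks heterolytically, releasing Br⁻.
Step 2: A 1,2-hydride shift from the adjacent isopropyl carbon moves the positive charge from the secondary centre to an adjacent carbon, generating a more stable tertiary carbocation.
Step 3: Nucleophilic attack by Br⁻ on the carbocation completes the addition, giving R–Br.
Total: 3 elementary steps.

3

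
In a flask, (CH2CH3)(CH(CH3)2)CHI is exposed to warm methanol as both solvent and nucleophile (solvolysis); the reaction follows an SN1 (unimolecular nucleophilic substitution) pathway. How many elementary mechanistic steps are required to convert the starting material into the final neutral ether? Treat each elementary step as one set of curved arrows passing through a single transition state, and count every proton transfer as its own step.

4

Step 1: Ionisation: the C–I σ-bond cleaves heterolytically; both bonding electrons depart with I⁻, leaving a secondary carbocation at the α-carbon.
Step 2: A hydride (H with its bonding pair) migrates from the adjacent isopropyl carbon to the cationic centre — a 1,2-hydride shift — upgrading the secondary cation to a tertiary one.
Step 3: Nucleophilic capture: the oxygen of CH3OH bonds to the cationic carbon, producing an oxonium-ion intermediate.
Step 4: A second solvent molecule removes the proton on oxygen, giving the neutral ether product.
Total: 4 elementary steps.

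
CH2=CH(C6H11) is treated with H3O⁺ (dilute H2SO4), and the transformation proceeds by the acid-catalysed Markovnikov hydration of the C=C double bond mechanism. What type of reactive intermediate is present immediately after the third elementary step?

Step 1: Protonation of the alkene by H3O⁺: the π bond acts as the nucleophile and picks up H⁺, giving the more stable (Markovnikov) secondary carbocation. H2O is released.
Step 2: A hydride (H with its bonding pair) migrates from the adjacent cyclohexyl carbon to the cationic centre — a 1,2-hydride shift — upgrading the secondary cation to a tertiary one.
Step 3: Nucleophilic capture of the cation by H2O produces the protonated alcohol (an oxonium ion).
After step 3 the species present is an oxonium ion.

oxonium ion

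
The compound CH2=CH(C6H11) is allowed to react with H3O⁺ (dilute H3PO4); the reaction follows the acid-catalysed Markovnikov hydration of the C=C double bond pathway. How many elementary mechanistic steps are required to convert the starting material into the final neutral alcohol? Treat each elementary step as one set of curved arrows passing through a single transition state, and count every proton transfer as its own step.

Step 1: The π electrons of the C=C bond attack a proton of H3O⁺; Markovnikov addition places the new C–H on the less-substituted alkene carbon, so the positive charge ends up on the more-substituted carbon — a secondary carbocation. H2O is released.
Step 2: A 1,2-hydride shift from the adjacent cyclohexyl carbon moves the positive charge from the secondary centre to an adjacent carbon, generating a more stable tertiary carbocation.
Step 3: Water acts as the nucleophile: an oxygen lone pair bonds to the cationic carbon, giving an oxonium-ion intermediate.
Step 4: H2O removes a proton from the oxonium oxygen, regenerating H3O⁺ and giving the neutral alcohol.
Total: 4 elementary steps.

4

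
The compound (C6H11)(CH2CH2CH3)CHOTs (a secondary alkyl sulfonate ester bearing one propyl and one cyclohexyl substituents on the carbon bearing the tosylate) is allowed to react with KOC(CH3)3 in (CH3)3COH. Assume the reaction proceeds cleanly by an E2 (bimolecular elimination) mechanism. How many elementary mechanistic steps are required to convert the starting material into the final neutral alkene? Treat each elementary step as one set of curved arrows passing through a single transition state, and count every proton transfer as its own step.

Step 1: The strong base (CH3)3CO⁻ removes a β-hydrogen; in the same concerted event the electrons of the breaking C–H bond form the new π(C=C) bond and the C–O σ-bond breaks, expelling TsO⁻. Anti-periplanar geometry; one transition state.
Total: 1 elementary step.

1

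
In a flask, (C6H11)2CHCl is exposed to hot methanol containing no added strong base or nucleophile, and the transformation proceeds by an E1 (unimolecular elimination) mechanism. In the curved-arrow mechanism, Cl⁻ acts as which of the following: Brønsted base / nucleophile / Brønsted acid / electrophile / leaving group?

Step 1: The C–Cl bond breaks with both electrons going to the chloride; Cl⁻ leaves and a secondary carbocation remains.
Cl⁻ departs with both electrons of the breaking σ-bond — that is the definition of a leaving group.

leaving group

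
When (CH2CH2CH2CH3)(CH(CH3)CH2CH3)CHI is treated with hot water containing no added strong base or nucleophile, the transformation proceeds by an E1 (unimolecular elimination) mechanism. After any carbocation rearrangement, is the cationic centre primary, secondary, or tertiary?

tertiary

Step 1: Rate-determining heterolysis of the C–I bond gives I⁻ and a secondary carbocation.
Step 2: Carbocation rearrangement: a 1,2-hydride shift from the adjacent sec-butyl carbon converts the initially-formed secondary cation into the more stable tertiary cation.
The cation rearranges from secondary to tertiary via a 1,2-hydride shift from the adjacent sec-butyl carbon; the tertiary cation is what reacts next.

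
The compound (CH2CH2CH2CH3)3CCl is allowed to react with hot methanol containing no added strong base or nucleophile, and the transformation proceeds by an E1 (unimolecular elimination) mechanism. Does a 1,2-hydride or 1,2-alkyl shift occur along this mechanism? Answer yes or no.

The first-formed carbocation is tertiary.
No single 1,2-shift to an adjacent carbon would produce a more-substituted cation than the one already present, so no rearrangement occurs.

no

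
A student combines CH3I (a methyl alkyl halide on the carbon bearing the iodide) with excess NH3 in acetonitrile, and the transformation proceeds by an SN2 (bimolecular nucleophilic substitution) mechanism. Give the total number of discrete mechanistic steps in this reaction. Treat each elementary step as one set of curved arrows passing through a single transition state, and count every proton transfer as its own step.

Step 1: A lone pair on the N of NH3 attacks the α-carbon from the back side while the C–I bond breaks; both bonding electrons leave with I⁻. The product of this concerted step is an alkylammonium ion.
Step 2: A second equivalent of NH3 removes a proton from the N, giving the neutral product.
Total: 2 elementary steps.

2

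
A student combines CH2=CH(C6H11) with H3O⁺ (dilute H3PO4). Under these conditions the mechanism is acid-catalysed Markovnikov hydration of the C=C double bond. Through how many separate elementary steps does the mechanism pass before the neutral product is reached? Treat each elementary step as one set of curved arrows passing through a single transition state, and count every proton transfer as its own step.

Step 1: The π electrons of the C=C bond attack a proton of H3O⁺; Markovnikov addition places the new C–H on the less-substituted alkene carbon, so the positive charge ends up on the more-substituted carbon — a secondary carbocation. H2O is released.
Step 2: Carbocation rearrangement: a 1,2-hydride shift from the adjacent cyclohexyl carbon converts the initially-formed secondary cation into the more stable tertiary cation.
Step 3: Nucleophilic capture of the cation by H2O produces the protonated alcohol (an oxonium ion).
Step 4: H2O removes a proton from the oxonium oxygen, regenerating H3O⁺ and giving the neutral alcohol.
Total: 4 elementary steps.

4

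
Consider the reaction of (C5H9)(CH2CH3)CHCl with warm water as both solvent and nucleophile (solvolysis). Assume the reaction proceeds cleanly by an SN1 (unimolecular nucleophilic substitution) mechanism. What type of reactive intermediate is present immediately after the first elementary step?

Step 1: Rate-determining heterolysis of the C–Cl bond gives Cl⁻ and a secondary carbocation.
After step 1 the species present is a secondary carbocation.

secondary carbocation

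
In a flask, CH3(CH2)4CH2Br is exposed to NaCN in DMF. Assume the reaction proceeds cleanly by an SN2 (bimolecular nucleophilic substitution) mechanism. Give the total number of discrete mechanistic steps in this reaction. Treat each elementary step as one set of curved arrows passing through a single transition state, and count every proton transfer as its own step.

Step 1: The cyanide nucleophile donates a lone pair from C to the α-carbon in a backside attack; simultaneously the C–Br σ-bond breaks and both of its electrons leave with Br⁻. One concerted step with inversion of configuration.
Total: 1 elementary step.

1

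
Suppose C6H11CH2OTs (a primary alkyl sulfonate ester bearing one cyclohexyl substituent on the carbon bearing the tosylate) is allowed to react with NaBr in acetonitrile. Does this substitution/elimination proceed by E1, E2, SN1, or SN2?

SN2

Conditions: a primary substrate with a strong nucleophile in the polar aprotic solvent acetonitrile.
These conditions are the textbook signature of the SN2 pathway.
An unhindered substrate with a strong nucleophile in a polar aprotic solvent favours one-step backside displacement.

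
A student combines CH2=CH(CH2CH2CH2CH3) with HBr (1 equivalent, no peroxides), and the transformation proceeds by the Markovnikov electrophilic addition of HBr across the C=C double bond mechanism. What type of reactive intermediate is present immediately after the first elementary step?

Step 1: Protonation of the alkene by HBr: the π bond acts as the nucleophile and picks up H⁺, giving the more stable (Markovnikov) secondary carbocation. The H–Br bond breaks heterolytically, releasing Br⁻.
After step 1 the species present is a secondary carbocation.

secondary carbocation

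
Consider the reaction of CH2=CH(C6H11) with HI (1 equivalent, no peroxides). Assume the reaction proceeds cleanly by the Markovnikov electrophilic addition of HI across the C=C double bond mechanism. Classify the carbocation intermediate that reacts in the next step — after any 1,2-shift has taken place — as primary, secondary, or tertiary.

tertiary

Step 1: Electrophilic addition begins with the π(C=C) electrons forming a bond to the proton of HI. Following Markovnikov's rule, the resulting cation is secondary. The H–I bond breaks heterolytically, releasing I⁻.
Step 2: A 1,2-hydride shift from the adjacent cyclohexyl carbon moves the positive charge from the secondary centre to an adjacent carbon, generating a more stable tertiary carbocation.
The cation rearranges from secondary to tertiary via a 1,2-hydride shift from the adjacent cyclohexyl carbon; the tertiary cation is what reacts next.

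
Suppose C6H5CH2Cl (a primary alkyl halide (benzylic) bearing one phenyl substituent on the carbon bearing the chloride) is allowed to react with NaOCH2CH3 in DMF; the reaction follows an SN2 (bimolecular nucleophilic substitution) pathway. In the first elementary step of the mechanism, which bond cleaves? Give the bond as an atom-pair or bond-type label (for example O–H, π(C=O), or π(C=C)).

C–Cl

Step 1: The ethoxide nucleophile donates a lone pair from O to the α-carbon in a backside attack; simultaneously the C–Cl σ-bond breaks and both of its electrons leave with Cl⁻. One concerted step with inversion of configuration.
The bond broken in this step is the C–Cl bond.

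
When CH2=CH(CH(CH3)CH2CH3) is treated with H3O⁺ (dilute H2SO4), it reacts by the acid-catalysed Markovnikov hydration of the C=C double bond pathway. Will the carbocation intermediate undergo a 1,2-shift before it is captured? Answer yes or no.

yes

The first-formed carbocation is secondary.
The adjacent sec-butyl carbon already bears 2 other carbon substituents and has a hydrogen to migrate; after a 1,2-hydride shift from that carbon the positive charge sits on a tertiary centre.
Tertiary is more stable than secondary, so the shift occurs.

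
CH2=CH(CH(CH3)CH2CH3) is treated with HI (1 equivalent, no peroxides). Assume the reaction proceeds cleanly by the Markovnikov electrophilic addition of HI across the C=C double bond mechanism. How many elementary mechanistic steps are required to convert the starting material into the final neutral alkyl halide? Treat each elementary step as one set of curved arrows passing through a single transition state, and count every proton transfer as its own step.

Step 1: The π electrons of the C=C bond attack a proton of HI; Markovnikov addition places the new C–H on the less-substituted alkene carbon, so the positive charge ends up on the more-substituted carbon — a secondary carbocation. The H–I bond breaks heterolytically, releasing I⁻.
Step 2: Carbocation rearrangement: a 1,2-hydride shift from the adjacent sec-butyl carbon converts the initially-formed secondary cation into the more stable tertiary cation.
Step 3: The I⁻ anion donates a lone pair to the carbocation, forming the new C–I σ-bond and giving the neutral alkyl halide.
Total: 3 elementary steps.

3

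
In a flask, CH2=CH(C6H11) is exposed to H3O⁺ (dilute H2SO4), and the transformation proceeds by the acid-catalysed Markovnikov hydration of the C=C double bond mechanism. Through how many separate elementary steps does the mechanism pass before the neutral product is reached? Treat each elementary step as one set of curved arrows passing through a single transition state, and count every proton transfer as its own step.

Step 1: Electrophilic addition begins with the π(C=C) electrons forming a bond to the proton of H3O⁺. Following Markovnikov's rule, the resulting cation is secondary. H2O is released.
Step 2: A hydride (H with its bonding pair) migrates from the adjacent cyclohexyl carbon to the cationic centre — a 1,2-hydride shift — upgrading the secondary cation to a tertiary one.
Step 3: A lone pair on the oxygen of H2O attacks the carbocation, forming a C–O bond and an oxonium ion (a protonated alcohol).
Step 4: Proton transfer from the O–H of the oxonium ion to H2O completes the catalytic cycle and yields the alcohol.
Total: 4 elementary steps.

4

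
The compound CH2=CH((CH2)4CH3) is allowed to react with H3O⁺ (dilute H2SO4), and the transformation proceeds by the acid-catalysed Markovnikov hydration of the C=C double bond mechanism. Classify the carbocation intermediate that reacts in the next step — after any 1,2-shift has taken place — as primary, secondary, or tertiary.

secondary

Step 1: Electrophilic addition begins with the π(C=C) electrons forming a bond to the proton of H3O⁺. Following Markovnikov's rule, the resulting cation is secondary. H2O is released.
No single 1,2-shift to an adjacent carbon would give a more-substituted cation, so no rearrangement occurs.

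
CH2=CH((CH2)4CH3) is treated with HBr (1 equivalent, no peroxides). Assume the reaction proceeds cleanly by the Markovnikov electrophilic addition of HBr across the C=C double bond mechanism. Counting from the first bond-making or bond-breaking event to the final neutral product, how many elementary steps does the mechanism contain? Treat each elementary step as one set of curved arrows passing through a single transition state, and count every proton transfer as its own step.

2

Step 1: Electrophilic addition begins with the π(C=C) electrons forming a bond to the proton of HBr. Following Markovnikov's rule, the resulting cation is secondary. The H–Br bond breaks heterolytically, releasing Br⁻.
(No 1,2-shift: no single shift to an adjacent carbon would give a more stable cation.)
Step 2: Nucleophilic attack by Br⁻ on the carbocation completes the addition, giving R–Br.
Total: 2 elementary steps.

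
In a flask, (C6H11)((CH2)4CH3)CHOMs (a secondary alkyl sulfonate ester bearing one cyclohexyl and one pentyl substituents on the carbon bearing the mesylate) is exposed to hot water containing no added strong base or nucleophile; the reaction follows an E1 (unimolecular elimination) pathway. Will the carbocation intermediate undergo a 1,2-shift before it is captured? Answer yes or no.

yes

The first-formed carbocation is secondary.
The adjacent cyclohexyl carbon already bears 2 other carbon substituents and has a hydrogen to migrate; after a 1,2-hydride shift from that carbon the positive charge sits on a tertiary centre.
Tertiary is more stable than secondary, so the shift occurs.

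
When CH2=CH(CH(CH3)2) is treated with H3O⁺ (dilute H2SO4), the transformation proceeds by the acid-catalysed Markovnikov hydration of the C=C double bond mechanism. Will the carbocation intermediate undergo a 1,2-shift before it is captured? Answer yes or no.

The first-formed carbocation is secondary.
The adjacent isopropyl carbon already bears 2 other carbon substituents and has a hydrogen to migrate; after a 1,2-hydride shift from that carbon the positive charge sits on a tertiary centre.
Tertiary is more stable than secondary, so the shift occurs.

yes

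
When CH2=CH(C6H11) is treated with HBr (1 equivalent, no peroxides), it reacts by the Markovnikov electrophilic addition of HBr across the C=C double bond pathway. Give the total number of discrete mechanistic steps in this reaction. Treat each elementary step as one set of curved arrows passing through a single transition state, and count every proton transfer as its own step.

Step 1: The π electrons of the C=C bond attack a proton of HBr; Markovnikov addition places the new C–H on the less-substituted alkene carbon, so the positive charge ends up on the more-substituted carbon — a secondary carbocation. The H–Br bond breaks heterolytically, releasing Br⁻.
Step 2: A 1,2-hydride shift from the adjacent cyclohexyl carbon moves the positive charge from the secondary centre to an adjacent carbon, generating a more stable tertiary carbocation.
Step 3: The Br⁻ anion donates a lone pair to the carbocation, forming the new C–Br σ-bond and giving the neutral alkyl halide.
Total: 3 elementary steps.

3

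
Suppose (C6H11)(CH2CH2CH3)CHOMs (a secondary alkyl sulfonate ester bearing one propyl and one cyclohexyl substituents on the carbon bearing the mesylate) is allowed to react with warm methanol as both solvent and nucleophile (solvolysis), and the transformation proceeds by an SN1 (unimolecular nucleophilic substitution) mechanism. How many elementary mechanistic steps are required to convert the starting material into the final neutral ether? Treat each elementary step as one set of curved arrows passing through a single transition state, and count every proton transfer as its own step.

Step 1: Unassisted departure of MsO⁻ (taking the C–O bonding pair) generates a secondary carbocation.
Step 2: A 1,2-hydride shift from the adjacent cyclohexyl carbon moves the positive charge from the secondary centre to an adjacent carbon, generating a more stable tertiary carbocation.
Step 3: CH3OH donates an oxygen lone pair into the empty p orbital of the cation, giving a protonated ether (an oxonium ion).
Step 4: A second solvent molecule removes the proton on oxygen, giving the neutral ether product.
Total: 4 elementary steps.

4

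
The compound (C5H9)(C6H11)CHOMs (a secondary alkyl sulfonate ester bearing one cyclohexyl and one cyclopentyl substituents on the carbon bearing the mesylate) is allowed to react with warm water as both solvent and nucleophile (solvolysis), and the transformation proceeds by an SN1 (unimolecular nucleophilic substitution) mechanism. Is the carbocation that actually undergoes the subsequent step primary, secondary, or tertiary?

Step 1: Ionisation: the C–O σ-bond cleaves heterolytically; both bonding electrons depart with MsO⁻, leaving a secondary carbocation at the α-carbon.
Step 2: Carbocation rearrangement: a 1,2-hydride shift from the adjacent cyclohexyl carbon converts the initially-formed secondary cation into the more stable tertiary cation.
The cation rearranges from secondary to tertiary via a 1,2-hydride shift from the adjacent cyclohexyl carbon; the tertiary cation is what reacts next.

tertiary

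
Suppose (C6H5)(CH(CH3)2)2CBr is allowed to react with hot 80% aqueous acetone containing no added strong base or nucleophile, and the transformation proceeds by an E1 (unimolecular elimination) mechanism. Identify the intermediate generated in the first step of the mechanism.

tertiary carbocation

Step 1: Unassisted departure of Br⁻ (taking the C–Br bonding pair) generates a tertiary carbocation.
After step 1 the species present is a tertiary carbocation.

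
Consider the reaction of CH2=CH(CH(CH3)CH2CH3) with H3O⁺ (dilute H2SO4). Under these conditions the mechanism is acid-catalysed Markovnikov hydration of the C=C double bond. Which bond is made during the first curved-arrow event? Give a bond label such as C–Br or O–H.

Step 1: The π electrons of the C=C bond attack a proton of H3O⁺; Markovnikov addition places the new C–H on the less-substituted alkene carbon, so the positive charge ends up on the more-substituted carbon — a secondary carbocation. H2O is released.
The bond formed in this step is the C–H bond.

C–H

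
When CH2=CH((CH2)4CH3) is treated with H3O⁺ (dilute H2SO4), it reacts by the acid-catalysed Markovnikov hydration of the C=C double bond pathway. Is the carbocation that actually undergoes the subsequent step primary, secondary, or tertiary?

Step 1: The π electrons of the C=C bond attack a proton of H3O⁺; Markovnikov addition places the new C–H on the less-substituted alkene carbon, so the positive charge ends up on the more-substituted carbon — a secondary carbocation. H2O is released.
No single 1,2-shift to an adjacent carbon would give a more-substituted cation, so no rearrangement occurs.

secondary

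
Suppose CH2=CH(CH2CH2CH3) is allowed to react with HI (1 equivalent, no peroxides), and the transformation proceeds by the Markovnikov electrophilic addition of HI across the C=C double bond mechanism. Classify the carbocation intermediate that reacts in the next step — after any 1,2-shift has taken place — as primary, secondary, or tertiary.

secondary

Step 1: Electrophilic addition begins with the π(C=C) electrons forming a bond to the proton of HI. Following Markovnikov's rule, the resulting cation is secondary. The H–I bond breaks heterolytically, releasing I⁻.
No single 1,2-shift to an adjacent carbon would give a more-substituted cation, so no rearrangement occurs.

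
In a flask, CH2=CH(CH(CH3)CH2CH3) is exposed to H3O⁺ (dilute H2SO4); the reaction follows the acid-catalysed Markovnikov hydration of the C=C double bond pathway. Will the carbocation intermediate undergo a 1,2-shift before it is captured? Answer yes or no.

The first-formed carbocation is secondary.
The adjacent sec-butyl carbon already bears 2 other carbon substituents and has a hydrogen to migrate; after a 1,2-hydride shift from that carbon the positive charge sits on a tertiary centre.
Tertiary is more stable than secondary, so the shift occurs.

yes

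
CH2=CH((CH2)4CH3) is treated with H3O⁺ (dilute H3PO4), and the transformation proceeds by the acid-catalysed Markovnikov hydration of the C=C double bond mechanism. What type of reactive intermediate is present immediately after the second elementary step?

oxonium ion

Step 1: Protonation of the alkene by H3O⁺: the π bond acts as the nucleophile and picks up H⁺, giving the more stable (Markovnikov) secondary carbocation. H2O is released.
Step 2: Nucleophilic capture of the cation by H2O produces the protonated alcohol (an oxonium ion).
After step 2 the species present is an oxonium ion.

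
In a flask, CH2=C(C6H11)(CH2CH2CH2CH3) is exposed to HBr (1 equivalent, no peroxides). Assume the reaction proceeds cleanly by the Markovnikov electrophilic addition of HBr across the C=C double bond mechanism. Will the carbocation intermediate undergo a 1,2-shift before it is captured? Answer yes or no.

The first-formed carbocation is tertiary.
No single 1,2-shift to an adjacent carbon would produce a more-substituted cation than the one already present, so no rearrangement occurs.

no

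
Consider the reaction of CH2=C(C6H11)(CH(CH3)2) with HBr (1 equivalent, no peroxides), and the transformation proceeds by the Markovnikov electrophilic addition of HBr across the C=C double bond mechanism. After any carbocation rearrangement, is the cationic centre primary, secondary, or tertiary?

tertiary

Step 1: Electrophilic addition begins with the π(C=C) electrons forming a bond to the proton of HBr. Following Markovnikov's rule, the resulting cation is tertiary. The H–Br bond breaks heterolytically, releasing Br⁻.
No single 1,2-shift to an adjacent carbon would give a more-substituted cation, so no rearrangement occurs.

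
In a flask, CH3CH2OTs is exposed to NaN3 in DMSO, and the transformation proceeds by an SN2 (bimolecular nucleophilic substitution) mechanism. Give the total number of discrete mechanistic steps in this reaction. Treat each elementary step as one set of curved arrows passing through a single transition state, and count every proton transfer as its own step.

Step 1: The azide nucleophile donates a lone pair from N to the α-carbon in a backside attack; simultaneously the C–O σ-bond breaks and both of its electrons leave with TsO⁻. One concerted step with inversion of configuration.
Total: 1 elementary step.

1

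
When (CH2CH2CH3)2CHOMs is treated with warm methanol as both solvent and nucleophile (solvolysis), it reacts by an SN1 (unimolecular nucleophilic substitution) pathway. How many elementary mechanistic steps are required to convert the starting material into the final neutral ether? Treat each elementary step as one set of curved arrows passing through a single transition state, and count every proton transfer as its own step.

Step 1: Rate-determining heterolysis of the C–O bond gives MsO⁻ and a secondary carbocation.
(No 1,2-shift: no single shift to an adjacent carbon would give a more stable cation.)
Step 2: CH3OH donates an oxygen lone pair into the empty p orbital of the cation, giving a protonated ether (an oxonium ion).
Step 3: Deprotonation of the oxonium oxygen by solvent methanol yields the neutral ether.
Total: 3 elementary steps.

3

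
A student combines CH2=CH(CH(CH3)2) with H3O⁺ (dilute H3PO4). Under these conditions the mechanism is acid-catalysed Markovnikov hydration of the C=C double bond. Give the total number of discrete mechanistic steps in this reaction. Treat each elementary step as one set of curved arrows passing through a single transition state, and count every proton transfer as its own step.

Step 1: The π electrons of the C=C bond attack a proton of H3O⁺; Markovnikov addition places the new C–H on the less-substituted alkene carbon, so the positive charge ends up on the more-substituted carbon — a secondary carbocation. H2O is released.
Step 2: A hydride (H with its bonding pair) migrates from the adjacent isopropyl carbon to the cationic centre — a 1,2-hydride shift — upgrading the secondary cation to a tertiary one.
Step 3: Water acts as the nucleophile: an oxygen lone pair bonds to the cationic carbon, giving an oxonium-ion intermediate.
Step 4: Proton transfer from the O–H of the oxonium ion to H2O completes the catalytic cycle and yields the alcohol.
Total: 4 elementary steps.

4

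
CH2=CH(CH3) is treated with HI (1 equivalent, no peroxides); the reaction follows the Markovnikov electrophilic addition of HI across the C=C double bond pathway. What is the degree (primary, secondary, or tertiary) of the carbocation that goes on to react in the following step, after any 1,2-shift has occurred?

Step 1: The π electrons of the C=C bond attack a proton of HI; Markovnikov addition places the new C–H on the less-substituted alkene carbon, so the positive charge ends up on the more-substituted carbon — a secondary carbocation. The H–I bond breaks heterolytically, releasing I⁻.
No single 1,2-shift to an adjacent carbon would give a more-substituted cation, so no rearrangement occurs.

secondary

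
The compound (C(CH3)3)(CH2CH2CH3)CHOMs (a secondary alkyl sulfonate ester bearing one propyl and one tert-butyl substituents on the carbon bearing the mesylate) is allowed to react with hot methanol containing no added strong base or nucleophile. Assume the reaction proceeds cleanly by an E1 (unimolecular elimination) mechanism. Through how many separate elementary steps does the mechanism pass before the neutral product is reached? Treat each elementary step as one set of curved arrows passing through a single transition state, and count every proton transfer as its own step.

3

Step 1: The C–O bond breaks with both electrons going to the mesylate; MsO⁻ leaves and a secondary carbocation remains.
Step 2: A 1,2-methyl shift from the adjacent tert-butyl carbon moves the positive charge from the secondary centre to an adjacent carbon, generating a more stable tertiary carbocation.
Step 3: A methanol molecule (solvent) deprotonates a β-carbon; as the C–H bond breaks, those electrons form the new alkene π bond.
Total: 3 elementary steps.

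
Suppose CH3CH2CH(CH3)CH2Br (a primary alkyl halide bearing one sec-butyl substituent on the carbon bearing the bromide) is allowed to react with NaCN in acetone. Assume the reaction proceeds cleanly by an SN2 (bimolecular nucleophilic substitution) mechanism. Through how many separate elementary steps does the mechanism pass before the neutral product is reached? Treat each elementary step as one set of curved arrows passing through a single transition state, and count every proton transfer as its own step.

1

Step 1: Backside attack by CN⁻ on the carbon bearing the bromide: the new C–C bond forms as the C–Br bond breaks, with Walden inversion at carbon.
Total: 1 elementary step.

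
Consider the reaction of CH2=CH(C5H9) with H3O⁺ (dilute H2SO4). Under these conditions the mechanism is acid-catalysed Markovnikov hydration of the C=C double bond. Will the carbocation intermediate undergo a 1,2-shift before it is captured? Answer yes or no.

yes

The first-formed carbocation is secondary.
The adjacent cyclopentyl carbon already bears 2 other carbon substituents and has a hydrogen to migrate; after a 1,2-hydride shift from that carbon the positive charge sits on a tertiary centre.
Tertiary is more stable than secondary, so the shift occurs.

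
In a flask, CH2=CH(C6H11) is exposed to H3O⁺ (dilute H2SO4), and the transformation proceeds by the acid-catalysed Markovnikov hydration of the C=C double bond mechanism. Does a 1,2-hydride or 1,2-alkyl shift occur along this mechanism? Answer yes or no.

yes

The first-formed carbocation is secondary.
The adjacent cyclohexyl carbon already bears 2 other carbon substituents and has a hydrogen to migrate; after a 1,2-hydride shift from that carbon the positive charge sits on a tertiary centre.
Tertiary is more stable than secondary, so the shift occurs.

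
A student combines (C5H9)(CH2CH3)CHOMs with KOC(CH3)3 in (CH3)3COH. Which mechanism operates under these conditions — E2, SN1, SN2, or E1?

Conditions: a strong/bulky base with a secondary substrate bearing a β-hydrogen.
These conditions are the textbook signature of the E2 pathway.
A strong (often hindered) base removes a β-H in concert with loss of the leaving group — bimolecular elimination.

E2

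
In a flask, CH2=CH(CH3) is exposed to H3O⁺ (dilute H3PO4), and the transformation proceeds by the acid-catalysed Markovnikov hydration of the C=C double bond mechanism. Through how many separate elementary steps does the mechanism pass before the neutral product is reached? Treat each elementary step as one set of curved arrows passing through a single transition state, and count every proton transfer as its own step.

Step 1: The π electrons of the C=C bond attack a proton of H3O⁺; Markovnikov addition places the new C–H on the less-substituted alkene carbon, so the positive charge ends up on the more-substituted carbon — a secondary carbocation. H2O is released.
(No 1,2-shift: no single shift to an adjacent carbon would give a more stable cation.)
Step 2: Nucleophilic capture of the cation by H2O produces the protonated alcohol (an oxonium ion).
Step 3: Proton transfer from the O–H of the oxonium ion to H2O completes the catalytic cycle and yields the alcohol.
Total: 3 elementary steps.

3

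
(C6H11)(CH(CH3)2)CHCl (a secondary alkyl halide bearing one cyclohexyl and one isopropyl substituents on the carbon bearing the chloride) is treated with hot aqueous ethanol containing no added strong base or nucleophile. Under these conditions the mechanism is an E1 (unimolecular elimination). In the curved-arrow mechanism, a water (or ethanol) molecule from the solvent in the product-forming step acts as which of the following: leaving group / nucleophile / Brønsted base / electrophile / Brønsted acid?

Brønsted base

Step 3: Loss of a β-proton to a water (or ethanol) molecule of the solvent: the C–H bonding pair collapses toward the cationic carbon to form the C=C π bond, yielding the alkene.
A water (or ethanol) molecule from the solvent in the product-forming step accepts a proton in a proton-transfer step — a Brønsted base.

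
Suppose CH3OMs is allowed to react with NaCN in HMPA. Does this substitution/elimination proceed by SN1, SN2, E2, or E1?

Conditions: a methyl substrate with a strong nucleophile in the polar aprotic solvent HMPA.
These conditions are the textbook signature of the SN2 pathway.
An unhindered substrate with a strong nucleophile in a polar aprotic solvent favours one-step backside displacement.

SN2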